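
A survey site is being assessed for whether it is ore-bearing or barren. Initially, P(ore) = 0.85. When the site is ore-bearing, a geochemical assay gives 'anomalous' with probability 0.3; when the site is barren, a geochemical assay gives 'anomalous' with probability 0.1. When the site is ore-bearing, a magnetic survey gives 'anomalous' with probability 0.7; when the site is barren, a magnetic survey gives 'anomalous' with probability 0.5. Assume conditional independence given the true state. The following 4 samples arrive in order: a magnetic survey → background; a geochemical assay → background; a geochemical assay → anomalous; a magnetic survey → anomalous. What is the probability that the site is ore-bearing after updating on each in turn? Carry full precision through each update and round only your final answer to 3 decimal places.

0.917

Each posterior becomes the prior for the next update.
After a magnetic survey='background': P(ore) = 0.3·0.8500 / (0.3·0.8500 + 0.5·0.1500) ≈ 0.7727
After a geochemical assay='background': P(ore) = 0.7·0.7727 / (0.7·0.7727 + 0.9·0.2273) ≈ 0.7256
After a geochemical assay='anomalous': P(ore) = 0.3·0.7256 / (0.3·0.7256 + 0.1·0.2744) ≈ 0.8881
After a magnetic survey='anomalous': P(ore) = 0.7·0.8881 / (0.7·0.8881 + 0.5·0.1119) ≈ 0.9174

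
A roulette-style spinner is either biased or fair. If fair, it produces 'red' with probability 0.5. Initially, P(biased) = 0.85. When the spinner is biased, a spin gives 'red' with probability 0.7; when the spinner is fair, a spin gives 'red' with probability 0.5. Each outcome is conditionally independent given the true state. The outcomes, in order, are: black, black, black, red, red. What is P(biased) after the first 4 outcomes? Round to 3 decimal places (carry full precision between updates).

After 'black': P(biased) = 0.3·0.8500 / (0.3·0.8500 + 0.5·0.1500) ≈ 0.7727
After 'black': P(biased) = 0.3·0.7727 / (0.3·0.7727 + 0.5·0.2273) ≈ 0.6711
After 'black': P(biased) = 0.3·0.6711 / (0.3·0.6711 + 0.5·0.3289) ≈ 0.5504
After 'red': P(biased) = 0.7·0.5504 / (0.7·0.5504 + 0.5·0.4496) ≈ 0.6315

0.631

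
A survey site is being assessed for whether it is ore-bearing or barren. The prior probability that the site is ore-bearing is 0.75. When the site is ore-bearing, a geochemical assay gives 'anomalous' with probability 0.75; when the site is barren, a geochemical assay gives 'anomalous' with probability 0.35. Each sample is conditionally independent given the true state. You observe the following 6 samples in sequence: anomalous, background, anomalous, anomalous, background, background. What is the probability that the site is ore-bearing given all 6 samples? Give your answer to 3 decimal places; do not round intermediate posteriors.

0.627

Apply Bayes' rule sequentially, carrying P(ore) forward.
After 'anomalous': P(ore) = 0.75·0.7500 / (0.75·0.7500 + 0.35·0.2500) ≈ 0.8654
After 'background': P(ore) = 0.25·0.8654 / (0.25·0.8654 + 0.65·0.1346) ≈ 0.7120
After 'anomalous': P(ore) = 0.75·0.7120 / (0.75·0.7120 + 0.35·0.2880) ≈ 0.8412
After 'anomalous': P(ore) = 0.75·0.8412 / (0.75·0.8412 + 0.35·0.1588) ≈ 0.9191
After 'background': P(ore) = 0.25·0.9191 / (0.25·0.9191 + 0.65·0.0809) ≈ 0.8137
After 'background': P(ore) = 0.25·0.8137 / (0.25·0.8137 + 0.65·0.1863) ≈ 0.6268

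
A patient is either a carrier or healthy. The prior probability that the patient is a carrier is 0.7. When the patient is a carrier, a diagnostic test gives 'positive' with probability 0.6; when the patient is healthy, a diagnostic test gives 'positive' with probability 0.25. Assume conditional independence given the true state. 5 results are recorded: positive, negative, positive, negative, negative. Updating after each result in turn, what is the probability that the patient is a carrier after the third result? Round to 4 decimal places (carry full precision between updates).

0.8776

After 'positive': P(carrier) = 0.6·0.7000 / (0.6·0.7000 + 0.25·0.3000) ≈ 0.8485
After 'negative': P(carrier) = 0.4·0.8485 / (0.4·0.8485 + 0.75·0.1515) ≈ 0.7492
After 'positive': P(carrier) = 0.6·0.7492 / (0.6·0.7492 + 0.25·0.2508) ≈ 0.8776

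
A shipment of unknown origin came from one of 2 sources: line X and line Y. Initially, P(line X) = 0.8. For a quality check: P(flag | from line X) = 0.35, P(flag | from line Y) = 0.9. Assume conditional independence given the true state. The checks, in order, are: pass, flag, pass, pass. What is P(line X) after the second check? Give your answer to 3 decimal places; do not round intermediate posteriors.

Each posterior becomes the prior for the next update.
After 'pass': P(line X) = 0.65·0.8000 / (0.65·0.8000 + 0.1·0.2000) ≈ 0.9630
After 'flag': P(line X) = 0.35·0.9630 / (0.35·0.9630 + 0.9·0.0370) ≈ 0.9100

0.910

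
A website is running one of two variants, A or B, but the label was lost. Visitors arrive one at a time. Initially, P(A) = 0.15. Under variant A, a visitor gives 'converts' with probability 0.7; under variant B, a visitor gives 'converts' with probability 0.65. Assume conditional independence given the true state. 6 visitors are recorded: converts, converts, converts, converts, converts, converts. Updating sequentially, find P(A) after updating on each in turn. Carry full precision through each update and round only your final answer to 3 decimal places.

0.216

Each posterior becomes the prior for the next update.
After 'converts': P(A) = 0.7·0.1500 / (0.7·0.1500 + 0.65·0.8500) ≈ 0.1597
After 'converts': P(A) = 0.7·0.1597 / (0.7·0.1597 + 0.65·0.8403) ≈ 0.1699
After 'converts': P(A) = 0.7·0.1699 / (0.7·0.1699 + 0.65·0.8301) ≈ 0.1806
After 'converts': P(A) = 0.7·0.1806 / (0.7·0.1806 + 0.65·0.8194) ≈ 0.1918
After 'converts': P(A) = 0.7·0.1918 / (0.7·0.1918 + 0.65·0.8082) ≈ 0.2036
After 'converts': P(A) = 0.7·0.2036 / (0.7·0.2036 + 0.65·0.7964) ≈ 0.2159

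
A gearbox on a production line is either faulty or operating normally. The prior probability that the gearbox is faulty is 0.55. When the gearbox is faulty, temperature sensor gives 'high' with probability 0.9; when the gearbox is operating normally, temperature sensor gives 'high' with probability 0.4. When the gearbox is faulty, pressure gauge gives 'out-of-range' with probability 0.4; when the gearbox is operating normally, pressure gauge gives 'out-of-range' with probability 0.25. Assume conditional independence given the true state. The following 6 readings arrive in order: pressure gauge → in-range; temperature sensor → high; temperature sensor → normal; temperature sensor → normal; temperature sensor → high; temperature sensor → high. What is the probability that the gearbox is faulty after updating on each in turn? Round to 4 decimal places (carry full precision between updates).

After pressure gauge='in-range': P(faulty) = 0.6·0.5500 / (0.6·0.5500 + 0.75·0.4500) ≈ 0.4944
After temperature sensor='high': P(faulty) = 0.9·0.4944 / (0.9·0.4944 + 0.4·0.5056) ≈ 0.6875
After temperature sensor='normal': P(faulty) = 0.1·0.6875 / (0.1·0.6875 + 0.6·0.3125) ≈ 0.2683
After temperature sensor='normal': P(faulty) = 0.1·0.2683 / (0.1·0.2683 + 0.6·0.7317) ≈ 0.0576
After temperature sensor='high': P(faulty) = 0.9·0.0576 / (0.9·0.0576 + 0.4·0.9424) ≈ 0.1209
After temperature sensor='high': P(faulty) = 0.9·0.1209 / (0.9·0.1209 + 0.4·0.8791) ≈ 0.2363

0.2363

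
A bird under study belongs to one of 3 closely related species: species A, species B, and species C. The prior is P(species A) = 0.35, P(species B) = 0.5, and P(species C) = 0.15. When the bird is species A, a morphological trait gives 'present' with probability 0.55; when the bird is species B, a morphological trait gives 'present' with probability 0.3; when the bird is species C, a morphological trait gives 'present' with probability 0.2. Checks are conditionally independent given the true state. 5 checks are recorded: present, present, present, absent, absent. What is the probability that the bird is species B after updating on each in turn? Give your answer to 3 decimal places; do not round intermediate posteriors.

After 'present': normaliser = 0.55·0.3500 + 0.3·0.5000 + 0.2·0.1500; P(species A) ≈ 0.5168, P(species B) ≈ 0.4027, P(species C) ≈ 0.0805
After 'present': normaliser = 0.55·0.5168 + 0.3·0.4027 + 0.2·0.0805; P(species A) ≈ 0.6749, P(species B) ≈ 0.2869, P(species C) ≈ 0.0382
After 'present': normaliser = 0.55·0.6749 + 0.3·0.2869 + 0.2·0.0382; P(species A) ≈ 0.7984, P(species B) ≈ 0.1851, P(species C) ≈ 0.0165
After 'absent': normaliser = 0.45·0.7984 + 0.7·0.1851 + 0.8·0.0165; P(species A) ≈ 0.7157, P(species B) ≈ 0.2581, P(species C) ≈ 0.0262
After 'absent': normaliser = 0.45·0.7157 + 0.7·0.2581 + 0.8·0.0262; P(species A) ≈ 0.6150, P(species B) ≈ 0.3450, P(species C) ≈ 0.0401

0.345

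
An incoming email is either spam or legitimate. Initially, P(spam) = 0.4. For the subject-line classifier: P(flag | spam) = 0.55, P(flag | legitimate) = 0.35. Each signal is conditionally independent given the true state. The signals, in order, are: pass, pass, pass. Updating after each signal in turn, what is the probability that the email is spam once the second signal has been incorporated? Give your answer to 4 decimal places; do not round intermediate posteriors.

After 'pass': P(spam) = 0.45·0.4000 / (0.45·0.4000 + 0.65·0.6000) ≈ 0.3158
After 'pass': P(spam) = 0.45·0.3158 / (0.45·0.3158 + 0.65·0.6842) ≈ 0.2422

0.2422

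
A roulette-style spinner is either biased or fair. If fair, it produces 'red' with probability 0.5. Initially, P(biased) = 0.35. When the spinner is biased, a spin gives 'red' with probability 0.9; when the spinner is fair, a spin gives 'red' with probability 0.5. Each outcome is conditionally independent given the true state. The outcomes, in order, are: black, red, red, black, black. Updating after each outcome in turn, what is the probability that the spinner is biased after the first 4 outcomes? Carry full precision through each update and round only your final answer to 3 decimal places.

After 'black': P(biased) = 0.1·0.3500 / (0.1·0.3500 + 0.5·0.6500) ≈ 0.0972
After 'red': P(biased) = 0.9·0.0972 / (0.9·0.0972 + 0.5·0.9028) ≈ 0.1624
After 'red': P(biased) = 0.9·0.1624 / (0.9·0.1624 + 0.5·0.8376) ≈ 0.2587
After 'black': P(biased) = 0.1·0.2587 / (0.1·0.2587 + 0.5·0.7413) ≈ 0.0652

0.065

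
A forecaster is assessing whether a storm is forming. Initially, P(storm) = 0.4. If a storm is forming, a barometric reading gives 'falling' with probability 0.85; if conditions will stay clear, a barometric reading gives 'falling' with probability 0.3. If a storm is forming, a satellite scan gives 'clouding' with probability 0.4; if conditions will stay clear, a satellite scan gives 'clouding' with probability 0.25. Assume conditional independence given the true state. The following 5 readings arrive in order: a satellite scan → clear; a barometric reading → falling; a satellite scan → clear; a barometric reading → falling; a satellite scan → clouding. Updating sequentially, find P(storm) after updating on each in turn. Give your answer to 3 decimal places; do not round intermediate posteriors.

0.846

After a satellite scan='clear': P(storm) = 0.6·0.4000 / (0.6·0.4000 + 0.75·0.6000) ≈ 0.3478
After a barometric reading='falling': P(storm) = 0.85·0.3478 / (0.85·0.3478 + 0.3·0.6522) ≈ 0.6018
After a satellite scan='clear': P(storm) = 0.6·0.6018 / (0.6·0.6018 + 0.75·0.3982) ≈ 0.5473
After a barometric reading='falling': P(storm) = 0.85·0.5473 / (0.85·0.5473 + 0.3·0.4527) ≈ 0.7740
After a satellite scan='clouding': P(storm) = 0.4·0.7740 / (0.4·0.7740 + 0.25·0.2260) ≈ 0.8457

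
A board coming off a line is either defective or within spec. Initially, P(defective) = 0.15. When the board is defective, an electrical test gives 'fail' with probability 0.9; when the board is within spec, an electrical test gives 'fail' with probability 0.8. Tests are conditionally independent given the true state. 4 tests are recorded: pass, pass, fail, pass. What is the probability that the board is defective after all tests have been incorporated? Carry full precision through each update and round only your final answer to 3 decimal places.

After 'pass': P(defective) = 0.1·0.1500 / (0.1·0.1500 + 0.2·0.8500) ≈ 0.0811
After 'pass': P(defective) = 0.1·0.0811 / (0.1·0.0811 + 0.2·0.9189) ≈ 0.0423
After 'fail': P(defective) = 0.9·0.0423 / (0.9·0.0423 + 0.8·0.9577) ≈ 0.0473
After 'pass': P(defective) = 0.1·0.0473 / (0.1·0.0473 + 0.2·0.9527) ≈ 0.0242

0.024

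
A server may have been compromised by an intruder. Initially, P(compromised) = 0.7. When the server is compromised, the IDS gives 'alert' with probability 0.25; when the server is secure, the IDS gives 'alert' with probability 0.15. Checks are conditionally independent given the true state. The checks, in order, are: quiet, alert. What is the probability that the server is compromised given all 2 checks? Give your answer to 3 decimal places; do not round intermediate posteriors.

0.774

Each posterior becomes the prior for the next update.
After 'quiet': P(compromised) = 0.75·0.7000 / (0.75·0.7000 + 0.85·0.3000) ≈ 0.6731
After 'alert': P(compromised) = 0.25·0.6731 / (0.25·0.6731 + 0.15·0.3269) ≈ 0.7743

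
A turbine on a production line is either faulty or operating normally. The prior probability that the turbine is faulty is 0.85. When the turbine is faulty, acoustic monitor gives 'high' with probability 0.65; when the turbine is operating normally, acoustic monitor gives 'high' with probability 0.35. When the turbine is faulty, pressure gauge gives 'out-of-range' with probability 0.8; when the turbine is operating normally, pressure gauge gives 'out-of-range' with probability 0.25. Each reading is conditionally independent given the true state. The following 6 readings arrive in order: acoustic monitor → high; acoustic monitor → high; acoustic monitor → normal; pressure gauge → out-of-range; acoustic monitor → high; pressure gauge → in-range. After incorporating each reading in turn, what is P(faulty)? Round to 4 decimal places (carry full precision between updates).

After acoustic monitor='high': P(faulty) = 0.65·0.8500 / (0.65·0.8500 + 0.35·0.1500) ≈ 0.9132
After acoustic monitor='high': P(faulty) = 0.65·0.9132 / (0.65·0.9132 + 0.35·0.0868) ≈ 0.9513
After acoustic monitor='normal': P(faulty) = 0.35·0.9513 / (0.35·0.9513 + 0.65·0.0487) ≈ 0.9132
After pressure gauge='out-of-range': P(faulty) = 0.8·0.9132 / (0.8·0.9132 + 0.25·0.0868) ≈ 0.9712
After acoustic monitor='high': P(faulty) = 0.65·0.9712 / (0.65·0.9712 + 0.35·0.0288) ≈ 0.9843
After pressure gauge='in-range': P(faulty) = 0.2·0.9843 / (0.2·0.9843 + 0.75·0.0157) ≈ 0.9434

0.9434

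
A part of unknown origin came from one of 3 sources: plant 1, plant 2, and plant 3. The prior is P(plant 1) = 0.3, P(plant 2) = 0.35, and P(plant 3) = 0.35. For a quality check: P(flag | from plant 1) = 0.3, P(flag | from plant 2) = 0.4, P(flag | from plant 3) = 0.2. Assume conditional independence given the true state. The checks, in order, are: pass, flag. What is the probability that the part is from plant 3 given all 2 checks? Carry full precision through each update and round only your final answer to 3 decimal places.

0.276

After 'pass': normaliser = 0.7·0.3000 + 0.6·0.3500 + 0.8·0.3500; P(plant 1) ≈ 0.3000, P(plant 2) ≈ 0.3000, P(plant 3) ≈ 0.4000
After 'flag': normaliser = 0.3·0.3000 + 0.4·0.3000 + 0.2·0.4000; P(plant 1) ≈ 0.3103, P(plant 2) ≈ 0.4138, P(plant 3) ≈ 0.2759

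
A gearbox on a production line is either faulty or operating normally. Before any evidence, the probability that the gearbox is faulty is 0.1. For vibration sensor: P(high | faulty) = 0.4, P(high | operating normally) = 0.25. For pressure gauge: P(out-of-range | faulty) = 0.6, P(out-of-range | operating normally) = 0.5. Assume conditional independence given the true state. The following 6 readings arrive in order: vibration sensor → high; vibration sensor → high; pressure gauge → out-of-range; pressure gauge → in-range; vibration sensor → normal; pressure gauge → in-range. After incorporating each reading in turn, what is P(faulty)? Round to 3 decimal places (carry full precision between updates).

Each posterior becomes the prior for the next update.
After vibration sensor='high': P(faulty) = 0.4·0.1000 / (0.4·0.1000 + 0.25·0.9000) ≈ 0.1509
After vibration sensor='high': P(faulty) = 0.4·0.1509 / (0.4·0.1509 + 0.25·0.8491) ≈ 0.2215
After pressure gauge='out-of-range': P(faulty) = 0.6·0.2215 / (0.6·0.2215 + 0.5·0.7785) ≈ 0.2545
After pressure gauge='in-range': P(faulty) = 0.4·0.2545 / (0.4·0.2545 + 0.5·0.7455) ≈ 0.2145
After vibration sensor='normal': P(faulty) = 0.6·0.2145 / (0.6·0.2145 + 0.75·0.7855) ≈ 0.1793
After pressure gauge='in-range': P(faulty) = 0.4·0.1793 / (0.4·0.1793 + 0.5·0.8207) ≈ 0.1488

0.149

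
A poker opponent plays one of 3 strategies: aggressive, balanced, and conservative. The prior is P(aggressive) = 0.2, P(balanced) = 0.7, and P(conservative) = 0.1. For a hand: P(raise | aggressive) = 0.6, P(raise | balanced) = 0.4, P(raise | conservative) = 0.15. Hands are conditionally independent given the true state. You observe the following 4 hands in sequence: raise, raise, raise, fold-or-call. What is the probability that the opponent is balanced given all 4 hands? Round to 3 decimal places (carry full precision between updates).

0.605

After 'raise': normaliser = 0.6·0.2000 + 0.4·0.7000 + 0.15·0.1000; P(aggressive) ≈ 0.2892, P(balanced) ≈ 0.6747, P(conservative) ≈ 0.0361
After 'raise': normaliser = 0.6·0.2892 + 0.4·0.6747 + 0.15·0.0361; P(aggressive) ≈ 0.3866, P(balanced) ≈ 0.6013, P(conservative) ≈ 0.0121
After 'raise': normaliser = 0.6·0.3866 + 0.4·0.6013 + 0.15·0.0121; P(aggressive) ≈ 0.4890, P(balanced) ≈ 0.5071, P(conservative) ≈ 0.0038
After 'fold-or-call': normaliser = 0.4·0.4890 + 0.6·0.5071 + 0.85·0.0038; P(aggressive) ≈ 0.3888, P(balanced) ≈ 0.6048, P(conservative) ≈ 0.0065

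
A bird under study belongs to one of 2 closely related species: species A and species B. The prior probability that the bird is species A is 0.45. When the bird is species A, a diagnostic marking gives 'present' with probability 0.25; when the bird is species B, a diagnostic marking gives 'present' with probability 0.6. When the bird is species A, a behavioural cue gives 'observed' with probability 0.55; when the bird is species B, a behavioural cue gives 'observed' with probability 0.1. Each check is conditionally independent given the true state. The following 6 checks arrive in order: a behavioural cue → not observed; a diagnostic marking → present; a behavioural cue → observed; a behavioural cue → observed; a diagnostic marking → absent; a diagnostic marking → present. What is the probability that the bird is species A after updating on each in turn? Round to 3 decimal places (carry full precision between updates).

After a behavioural cue='not observed': P(species A) = 0.45·0.4500 / (0.45·0.4500 + 0.9·0.5500) ≈ 0.2903
After a diagnostic marking='present': P(species A) = 0.25·0.2903 / (0.25·0.2903 + 0.6·0.7097) ≈ 0.1456
After a behavioural cue='observed': P(species A) = 0.55·0.1456 / (0.55·0.1456 + 0.1·0.8544) ≈ 0.4839
After a behavioural cue='observed': P(species A) = 0.55·0.4839 / (0.55·0.4839 + 0.1·0.5161) ≈ 0.8376
After a diagnostic marking='absent': P(species A) = 0.75·0.8376 / (0.75·0.8376 + 0.4·0.1624) ≈ 0.9063
After a diagnostic marking='present': P(species A) = 0.25·0.9063 / (0.25·0.9063 + 0.6·0.0937) ≈ 0.8011

0.801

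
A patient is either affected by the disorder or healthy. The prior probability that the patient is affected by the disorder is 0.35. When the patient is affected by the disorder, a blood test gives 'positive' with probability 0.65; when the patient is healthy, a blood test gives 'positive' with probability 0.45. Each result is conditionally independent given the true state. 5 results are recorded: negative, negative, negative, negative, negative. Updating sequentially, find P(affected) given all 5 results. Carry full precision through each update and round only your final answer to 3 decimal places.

After 'negative': P(affected) = 0.35·0.3500 / (0.35·0.3500 + 0.55·0.6500) ≈ 0.2552
After 'negative': P(affected) = 0.35·0.2552 / (0.35·0.2552 + 0.55·0.7448) ≈ 0.1790
After 'negative': P(affected) = 0.35·0.1790 / (0.35·0.1790 + 0.55·0.8210) ≈ 0.1219
After 'negative': P(affected) = 0.35·0.1219 / (0.35·0.1219 + 0.55·0.8781) ≈ 0.0811
After 'negative': P(affected) = 0.35·0.0811 / (0.35·0.0811 + 0.55·0.9189) ≈ 0.0532

0.053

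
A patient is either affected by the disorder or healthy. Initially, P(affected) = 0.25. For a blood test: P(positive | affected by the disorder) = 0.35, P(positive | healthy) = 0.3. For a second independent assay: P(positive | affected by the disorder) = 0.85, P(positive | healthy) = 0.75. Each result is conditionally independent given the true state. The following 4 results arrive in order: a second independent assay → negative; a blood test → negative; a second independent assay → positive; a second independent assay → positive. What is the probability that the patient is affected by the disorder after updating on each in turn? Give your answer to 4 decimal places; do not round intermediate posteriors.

After a second independent assay='negative': P(affected) = 0.15·0.2500 / (0.15·0.2500 + 0.25·0.7500) ≈ 0.1667
After a blood test='negative': P(affected) = 0.65·0.1667 / (0.65·0.1667 + 0.7·0.8333) ≈ 0.1566
After a second independent assay='positive': P(affected) = 0.85·0.1566 / (0.85·0.1566 + 0.75·0.8434) ≈ 0.1739
After a second independent assay='positive': P(affected) = 0.85·0.1739 / (0.85·0.1739 + 0.75·0.8261) ≈ 0.1926

0.1926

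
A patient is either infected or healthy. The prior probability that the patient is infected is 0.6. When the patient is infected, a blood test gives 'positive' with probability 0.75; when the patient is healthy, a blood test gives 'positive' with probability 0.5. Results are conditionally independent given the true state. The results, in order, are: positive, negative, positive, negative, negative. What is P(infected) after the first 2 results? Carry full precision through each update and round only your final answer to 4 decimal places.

After 'positive': P(infected) = 0.75·0.6000 / (0.75·0.6000 + 0.5·0.4000) ≈ 0.6923
After 'negative': P(infected) = 0.25·0.6923 / (0.25·0.6923 + 0.5·0.3077) ≈ 0.5294

0.5294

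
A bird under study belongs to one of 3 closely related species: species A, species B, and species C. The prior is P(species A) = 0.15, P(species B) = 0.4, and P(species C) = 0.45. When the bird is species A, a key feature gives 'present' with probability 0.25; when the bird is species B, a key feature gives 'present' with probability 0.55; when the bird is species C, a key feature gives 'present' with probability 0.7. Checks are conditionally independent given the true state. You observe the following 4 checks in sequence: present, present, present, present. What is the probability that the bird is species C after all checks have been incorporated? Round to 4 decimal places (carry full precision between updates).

0.7439

After 'present': normaliser = 0.25·0.1500 + 0.55·0.4000 + 0.7·0.4500; P(species A) ≈ 0.0655, P(species B) ≈ 0.3843, P(species C) ≈ 0.5502
After 'present': normaliser = 0.25·0.0655 + 0.55·0.3843 + 0.7·0.5502; P(species A) ≈ 0.0267, P(species B) ≈ 0.3449, P(species C) ≈ 0.6284
After 'present': normaliser = 0.25·0.0267 + 0.55·0.3449 + 0.7·0.6284; P(species A) ≈ 0.0105, P(species B) ≈ 0.2981, P(species C) ≈ 0.6914
After 'present': normaliser = 0.25·0.0105 + 0.55·0.2981 + 0.7·0.6914; P(species A) ≈ 0.0040, P(species B) ≈ 0.2520, P(species C) ≈ 0.7439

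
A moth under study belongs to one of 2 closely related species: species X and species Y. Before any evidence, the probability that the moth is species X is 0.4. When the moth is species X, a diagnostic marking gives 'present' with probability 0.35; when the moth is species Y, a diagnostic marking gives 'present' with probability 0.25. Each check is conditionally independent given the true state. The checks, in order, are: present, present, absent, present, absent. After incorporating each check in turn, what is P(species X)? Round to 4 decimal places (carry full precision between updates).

0.5788

After 'present': P(species X) = 0.35·0.4000 / (0.35·0.4000 + 0.25·0.6000) ≈ 0.4828
After 'present': P(species X) = 0.35·0.4828 / (0.35·0.4828 + 0.25·0.5172) ≈ 0.5665
After 'absent': P(species X) = 0.65·0.5665 / (0.65·0.5665 + 0.75·0.4335) ≈ 0.5311
After 'present': P(species X) = 0.35·0.5311 / (0.35·0.5311 + 0.25·0.4689) ≈ 0.6132
After 'absent': P(species X) = 0.65·0.6132 / (0.65·0.6132 + 0.75·0.3868) ≈ 0.5788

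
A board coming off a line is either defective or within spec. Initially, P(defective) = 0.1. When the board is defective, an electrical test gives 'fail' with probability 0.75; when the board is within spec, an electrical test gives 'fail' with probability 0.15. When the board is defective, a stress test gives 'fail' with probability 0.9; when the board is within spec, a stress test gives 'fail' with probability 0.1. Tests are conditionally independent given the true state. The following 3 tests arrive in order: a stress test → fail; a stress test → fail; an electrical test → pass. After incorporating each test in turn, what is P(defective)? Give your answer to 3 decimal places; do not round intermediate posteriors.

0.726

After a stress test='fail': P(defective) = 0.9·0.1000 / (0.9·0.1000 + 0.1·0.9000) ≈ 0.5000
After a stress test='fail': P(defective) = 0.9·0.5000 / (0.9·0.5000 + 0.1·0.5000) ≈ 0.9000
After an electrical test='pass': P(defective) = 0.25·0.9000 / (0.25·0.9000 + 0.85·0.1000) ≈ 0.7258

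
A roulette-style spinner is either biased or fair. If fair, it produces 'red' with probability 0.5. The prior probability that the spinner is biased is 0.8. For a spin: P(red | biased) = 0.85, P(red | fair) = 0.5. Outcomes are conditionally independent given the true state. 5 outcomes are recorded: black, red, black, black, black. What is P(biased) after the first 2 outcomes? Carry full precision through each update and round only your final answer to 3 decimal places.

0.671

After 'black': P(biased) = 0.15·0.8000 / (0.15·0.8000 + 0.5·0.2000) ≈ 0.5455
After 'red': P(biased) = 0.85·0.5455 / (0.85·0.5455 + 0.5·0.4545) ≈ 0.6711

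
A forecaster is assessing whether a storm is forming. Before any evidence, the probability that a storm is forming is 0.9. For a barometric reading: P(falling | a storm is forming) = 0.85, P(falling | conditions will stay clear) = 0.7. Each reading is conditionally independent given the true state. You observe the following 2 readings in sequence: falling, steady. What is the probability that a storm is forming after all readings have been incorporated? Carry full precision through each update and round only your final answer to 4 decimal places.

After 'falling': P(storm) = 0.85·0.9000 / (0.85·0.9000 + 0.7·0.1000) ≈ 0.9162
After 'steady': P(storm) = 0.15·0.9162 / (0.15·0.9162 + 0.3·0.0838) ≈ 0.8453

0.8453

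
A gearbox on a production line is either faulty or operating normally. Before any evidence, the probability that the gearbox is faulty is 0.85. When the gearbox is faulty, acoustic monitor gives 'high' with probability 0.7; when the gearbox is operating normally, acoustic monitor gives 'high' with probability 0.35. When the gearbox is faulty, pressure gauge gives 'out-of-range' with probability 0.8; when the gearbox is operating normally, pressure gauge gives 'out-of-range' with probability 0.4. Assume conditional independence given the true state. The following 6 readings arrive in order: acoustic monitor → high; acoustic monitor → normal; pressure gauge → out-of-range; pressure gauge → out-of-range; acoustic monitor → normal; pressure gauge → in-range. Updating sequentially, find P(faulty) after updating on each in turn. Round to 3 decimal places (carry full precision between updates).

After acoustic monitor='high': P(faulty) = 0.7·0.8500 / (0.7·0.8500 + 0.35·0.1500) ≈ 0.9189
After acoustic monitor='normal': P(faulty) = 0.3·0.9189 / (0.3·0.9189 + 0.65·0.0811) ≈ 0.8395
After pressure gauge='out-of-range': P(faulty) = 0.8·0.8395 / (0.8·0.8395 + 0.4·0.1605) ≈ 0.9128
After pressure gauge='out-of-range': P(faulty) = 0.8·0.9128 / (0.8·0.9128 + 0.4·0.0872) ≈ 0.9544
After acoustic monitor='normal': P(faulty) = 0.3·0.9544 / (0.3·0.9544 + 0.65·0.0456) ≈ 0.9062
After pressure gauge='in-range': P(faulty) = 0.2·0.9062 / (0.2·0.9062 + 0.6·0.0938) ≈ 0.7630

0.763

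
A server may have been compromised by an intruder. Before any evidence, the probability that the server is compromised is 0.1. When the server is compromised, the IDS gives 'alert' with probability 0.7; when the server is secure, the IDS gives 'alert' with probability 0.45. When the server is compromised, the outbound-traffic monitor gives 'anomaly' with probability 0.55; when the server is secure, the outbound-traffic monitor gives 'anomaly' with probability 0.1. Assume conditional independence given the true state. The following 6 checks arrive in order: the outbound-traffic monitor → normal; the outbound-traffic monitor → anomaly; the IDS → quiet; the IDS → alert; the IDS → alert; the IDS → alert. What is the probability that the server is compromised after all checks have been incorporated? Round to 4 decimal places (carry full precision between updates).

After the outbound-traffic monitor='normal': P(compromised) = 0.45·0.1000 / (0.45·0.1000 + 0.9·0.9000) ≈ 0.0526
After the outbound-traffic monitor='anomaly': P(compromised) = 0.55·0.0526 / (0.55·0.0526 + 0.1·0.9474) ≈ 0.2340
After the IDS='quiet': P(compromised) = 0.3·0.2340 / (0.3·0.2340 + 0.55·0.7660) ≈ 0.1429
After the IDS='alert': P(compromised) = 0.7·0.1429 / (0.7·0.1429 + 0.45·0.8571) ≈ 0.2059
After the IDS='alert': P(compromised) = 0.7·0.2059 / (0.7·0.2059 + 0.45·0.7941) ≈ 0.2874
After the IDS='alert': P(compromised) = 0.7·0.2874 / (0.7·0.2874 + 0.45·0.7126) ≈ 0.3855

0.3855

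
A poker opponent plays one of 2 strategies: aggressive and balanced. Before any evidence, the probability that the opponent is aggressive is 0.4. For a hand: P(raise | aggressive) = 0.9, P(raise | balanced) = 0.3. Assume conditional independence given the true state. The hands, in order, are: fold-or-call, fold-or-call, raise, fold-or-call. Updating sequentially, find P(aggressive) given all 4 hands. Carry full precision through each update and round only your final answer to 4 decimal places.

0.0058

After 'fold-or-call': P(aggressive) = 0.1·0.4000 / (0.1·0.4000 + 0.7·0.6000) ≈ 0.0870
After 'fold-or-call': P(aggressive) = 0.1·0.0870 / (0.1·0.0870 + 0.7·0.9130) ≈ 0.0134
After 'raise': P(aggressive) = 0.9·0.0134 / (0.9·0.0134 + 0.3·0.9866) ≈ 0.0392
After 'fold-or-call': P(aggressive) = 0.1·0.0392 / (0.1·0.0392 + 0.7·0.9608) ≈ 0.0058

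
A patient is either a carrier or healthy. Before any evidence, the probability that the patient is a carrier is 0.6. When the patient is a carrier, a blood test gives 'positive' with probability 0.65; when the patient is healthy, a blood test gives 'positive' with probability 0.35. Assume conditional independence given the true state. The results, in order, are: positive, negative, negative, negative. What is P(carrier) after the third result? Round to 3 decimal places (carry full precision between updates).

0.447

After 'positive': P(carrier) = 0.65·0.6000 / (0.65·0.6000 + 0.35·0.4000) ≈ 0.7358
After 'negative': P(carrier) = 0.35·0.7358 / (0.35·0.7358 + 0.65·0.2642) ≈ 0.6000
After 'negative': P(carrier) = 0.35·0.6000 / (0.35·0.6000 + 0.65·0.4000) ≈ 0.4468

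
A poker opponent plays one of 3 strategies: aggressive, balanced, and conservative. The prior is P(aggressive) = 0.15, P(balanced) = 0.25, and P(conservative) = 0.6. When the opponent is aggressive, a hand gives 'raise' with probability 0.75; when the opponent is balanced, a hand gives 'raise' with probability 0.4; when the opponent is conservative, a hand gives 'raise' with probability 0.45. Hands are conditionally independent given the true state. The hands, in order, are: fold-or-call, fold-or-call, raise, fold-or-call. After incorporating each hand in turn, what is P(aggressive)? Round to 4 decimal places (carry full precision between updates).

After 'fold-or-call': normaliser = 0.25·0.1500 + 0.6·0.2500 + 0.55·0.6000; P(aggressive) ≈ 0.0725, P(balanced) ≈ 0.2899, P(conservative) ≈ 0.6377
After 'fold-or-call': normaliser = 0.25·0.0725 + 0.6·0.2899 + 0.55·0.6377; P(aggressive) ≈ 0.0334, P(balanced) ≈ 0.3204, P(conservative) ≈ 0.6462
After 'raise': normaliser = 0.75·0.0334 + 0.4·0.3204 + 0.45·0.6462; P(aggressive) ≈ 0.0564, P(balanced) ≈ 0.2887, P(conservative) ≈ 0.6549
After 'fold-or-call': normaliser = 0.25·0.0564 + 0.6·0.2887 + 0.55·0.6549; P(aggressive) ≈ 0.0257, P(balanced) ≈ 0.3163, P(conservative) ≈ 0.6579

0.0257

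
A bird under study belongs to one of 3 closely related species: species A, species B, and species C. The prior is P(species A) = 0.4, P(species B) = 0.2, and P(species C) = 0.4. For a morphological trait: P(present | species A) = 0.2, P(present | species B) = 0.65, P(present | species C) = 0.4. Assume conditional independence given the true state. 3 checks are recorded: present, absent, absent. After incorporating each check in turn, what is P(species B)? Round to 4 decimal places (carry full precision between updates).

0.1277

Each posterior becomes the prior for the next update.
After 'present': normaliser = 0.2·0.4000 + 0.65·0.2000 + 0.4·0.4000; P(species A) ≈ 0.2162, P(species B) ≈ 0.3514, P(species C) ≈ 0.4324
After 'absent': normaliser = 0.8·0.2162 + 0.35·0.3514 + 0.6·0.4324; P(species A) ≈ 0.3114, P(species B) ≈ 0.2214, P(species C) ≈ 0.4672
After 'absent': normaliser = 0.8·0.3114 + 0.35·0.2214 + 0.6·0.4672; P(species A) ≈ 0.4105, P(species B) ≈ 0.1277, P(species C) ≈ 0.4618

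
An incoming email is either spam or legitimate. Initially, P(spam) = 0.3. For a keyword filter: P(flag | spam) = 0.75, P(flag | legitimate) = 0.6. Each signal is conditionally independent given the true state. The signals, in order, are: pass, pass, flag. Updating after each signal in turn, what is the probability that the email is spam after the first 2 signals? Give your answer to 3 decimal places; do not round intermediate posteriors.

0.143

After 'pass': P(spam) = 0.25·0.3000 / (0.25·0.3000 + 0.4·0.7000) ≈ 0.2113
After 'pass': P(spam) = 0.25·0.2113 / (0.25·0.2113 + 0.4·0.7887) ≈ 0.1434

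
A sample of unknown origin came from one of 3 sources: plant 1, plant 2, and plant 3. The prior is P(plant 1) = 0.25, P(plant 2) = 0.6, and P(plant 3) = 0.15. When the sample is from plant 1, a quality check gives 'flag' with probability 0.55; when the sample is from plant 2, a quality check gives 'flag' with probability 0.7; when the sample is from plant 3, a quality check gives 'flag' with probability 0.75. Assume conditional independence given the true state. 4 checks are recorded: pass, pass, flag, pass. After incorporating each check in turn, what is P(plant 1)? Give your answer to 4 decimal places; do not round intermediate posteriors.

After 'pass': normaliser = 0.45·0.2500 + 0.3·0.6000 + 0.25·0.1500; P(plant 1) ≈ 0.3409, P(plant 2) ≈ 0.5455, P(plant 3) ≈ 0.1136
After 'pass': normaliser = 0.45·0.3409 + 0.3·0.5455 + 0.25·0.1136; P(plant 1) ≈ 0.4441, P(plant 2) ≈ 0.4737, P(plant 3) ≈ 0.0822
After 'flag': normaliser = 0.55·0.4441 + 0.7·0.4737 + 0.75·0.0822; P(plant 1) ≈ 0.3831, P(plant 2) ≈ 0.5201, P(plant 3) ≈ 0.0967
After 'pass': normaliser = 0.45·0.3831 + 0.3·0.5201 + 0.25·0.0967; P(plant 1) ≈ 0.4889, P(plant 2) ≈ 0.4425, P(plant 3) ≈ 0.0686

0.4889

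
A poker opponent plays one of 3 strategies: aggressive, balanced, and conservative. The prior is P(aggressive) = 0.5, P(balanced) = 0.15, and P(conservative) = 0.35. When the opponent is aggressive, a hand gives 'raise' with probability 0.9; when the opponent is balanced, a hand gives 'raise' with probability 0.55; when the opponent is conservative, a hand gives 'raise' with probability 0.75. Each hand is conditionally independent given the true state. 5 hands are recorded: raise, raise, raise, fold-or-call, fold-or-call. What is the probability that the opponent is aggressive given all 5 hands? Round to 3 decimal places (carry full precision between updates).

0.203

After 'raise': normaliser = 0.9·0.5000 + 0.55·0.1500 + 0.75·0.3500; P(aggressive) ≈ 0.5660, P(balanced) ≈ 0.1038, P(conservative) ≈ 0.3302
After 'raise': normaliser = 0.9·0.5660 + 0.55·0.1038 + 0.75·0.3302; P(aggressive) ≈ 0.6257, P(balanced) ≈ 0.0701, P(conservative) ≈ 0.3042
After 'raise': normaliser = 0.9·0.6257 + 0.55·0.0701 + 0.75·0.3042; P(aggressive) ≈ 0.6786, P(balanced) ≈ 0.0465, P(conservative) ≈ 0.2749
After 'fold-or-call': normaliser = 0.1·0.6786 + 0.45·0.0465 + 0.25·0.2749; P(aggressive) ≈ 0.4309, P(balanced) ≈ 0.1328, P(conservative) ≈ 0.4364
After 'fold-or-call': normaliser = 0.1·0.4309 + 0.45·0.1328 + 0.25·0.4364; P(aggressive) ≈ 0.2033, P(balanced) ≈ 0.2819, P(conservative) ≈ 0.5148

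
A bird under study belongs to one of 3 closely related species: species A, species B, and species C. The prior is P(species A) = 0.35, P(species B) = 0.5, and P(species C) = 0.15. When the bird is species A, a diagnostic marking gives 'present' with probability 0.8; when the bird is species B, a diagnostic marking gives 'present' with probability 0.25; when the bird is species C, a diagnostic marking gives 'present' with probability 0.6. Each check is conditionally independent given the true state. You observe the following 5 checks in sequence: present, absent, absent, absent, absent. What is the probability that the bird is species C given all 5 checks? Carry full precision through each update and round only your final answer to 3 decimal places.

After 'present': normaliser = 0.8·0.3500 + 0.25·0.5000 + 0.6·0.1500; P(species A) ≈ 0.5657, P(species B) ≈ 0.2525, P(species C) ≈ 0.1818
After 'absent': normaliser = 0.2·0.5657 + 0.75·0.2525 + 0.4·0.1818; P(species A) ≈ 0.3015, P(species B) ≈ 0.5047, P(species C) ≈ 0.1938
After 'absent': normaliser = 0.2·0.3015 + 0.75·0.5047 + 0.4·0.1938; P(species A) ≈ 0.1168, P(species B) ≈ 0.7331, P(species C) ≈ 0.1501
After 'absent': normaliser = 0.2·0.1168 + 0.75·0.7331 + 0.4·0.1501; P(species A) ≈ 0.0369, P(species B) ≈ 0.8683, P(species C) ≈ 0.0948
After 'absent': normaliser = 0.2·0.0369 + 0.75·0.8683 + 0.4·0.0948; P(species A) ≈ 0.0106, P(species B) ≈ 0.9349, P(species C) ≈ 0.0545

0.054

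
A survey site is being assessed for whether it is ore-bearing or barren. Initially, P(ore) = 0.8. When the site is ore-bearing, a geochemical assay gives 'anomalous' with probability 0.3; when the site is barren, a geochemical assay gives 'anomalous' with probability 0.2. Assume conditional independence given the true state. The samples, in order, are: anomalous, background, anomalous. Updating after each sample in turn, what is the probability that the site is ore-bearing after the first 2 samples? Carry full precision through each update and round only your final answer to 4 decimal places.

After 'anomalous': P(ore) = 0.3·0.8000 / (0.3·0.8000 + 0.2·0.2000) ≈ 0.8571
After 'background': P(ore) = 0.7·0.8571 / (0.7·0.8571 + 0.8·0.1429) ≈ 0.8400

0.8400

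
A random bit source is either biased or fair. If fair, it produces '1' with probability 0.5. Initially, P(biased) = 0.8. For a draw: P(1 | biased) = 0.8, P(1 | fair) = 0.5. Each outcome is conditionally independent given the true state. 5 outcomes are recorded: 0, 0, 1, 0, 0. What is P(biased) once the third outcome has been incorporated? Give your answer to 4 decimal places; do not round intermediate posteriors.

0.5059

Apply Bayes' rule sequentially, carrying P(biased) forward.
After '0': P(biased) = 0.2·0.8000 / (0.2·0.8000 + 0.5·0.2000) ≈ 0.6154
After '0': P(biased) = 0.2·0.6154 / (0.2·0.6154 + 0.5·0.3846) ≈ 0.3902
After '1': P(biased) = 0.8·0.3902 / (0.8·0.3902 + 0.5·0.6098) ≈ 0.5059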